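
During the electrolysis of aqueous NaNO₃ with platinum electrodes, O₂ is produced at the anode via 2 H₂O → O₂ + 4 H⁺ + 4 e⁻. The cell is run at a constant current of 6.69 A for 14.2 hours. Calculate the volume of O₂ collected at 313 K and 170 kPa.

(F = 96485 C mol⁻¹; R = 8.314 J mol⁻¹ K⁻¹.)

13.6 L

Q = I·t = 6.690 A × 51120 s = 342000 C.
n(e⁻) = Q/F = 342000 / 96485 = 3.545 mol.
4 electrons are transferred per O₂ molecule, so n(O₂) = 3.545 / 4 = 0.8861 mol.
V = nRT/P = (0.8861 × 8.314 × 313) / (170 × 10³ Pa) = 0.0136 m³ = 13.6 L.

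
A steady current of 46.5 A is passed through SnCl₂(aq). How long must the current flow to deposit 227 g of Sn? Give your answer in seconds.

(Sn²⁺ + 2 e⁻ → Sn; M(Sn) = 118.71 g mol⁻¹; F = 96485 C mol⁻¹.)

7940 s

n(Sn) = m/M = 227 / 118.71 = 1.912 mol.
Each Sn atom requires 2 electrons, so n(e⁻) = 2 × 1.912 = 3.824 mol.
Q = n(e⁻)·F = 3.824 × 96485 = 369000 C.
t = Q/I = 369000 / 46.50 A = 7936 s.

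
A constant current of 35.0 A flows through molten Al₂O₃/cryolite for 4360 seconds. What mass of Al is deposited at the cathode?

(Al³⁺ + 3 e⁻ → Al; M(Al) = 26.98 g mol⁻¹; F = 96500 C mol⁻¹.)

14.2 g

Q = I·t = 35.00 A × 4360.0 s = 152600 C.
n(e⁻) = Q/F = 152600 / 96500 = 1.581 mol.
Al³⁺ + 3 e⁻ → Al, so n(Al) = n(e⁻)/3 = 0.5271 mol.
m = n·M = 0.5271 × 26.98 = 14.2 g.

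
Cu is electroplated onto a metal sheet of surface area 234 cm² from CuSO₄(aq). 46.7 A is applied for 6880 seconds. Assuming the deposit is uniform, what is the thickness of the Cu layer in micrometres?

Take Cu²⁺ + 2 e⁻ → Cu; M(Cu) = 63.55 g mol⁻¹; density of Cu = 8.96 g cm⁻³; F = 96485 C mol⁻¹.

505 μm

Q = I·t = 46.70 × 6880.0 = 321300 C; n(e⁻) = 3.330 mol.
n(Cu) = n(e⁻)/2 = 1.665 mol, so m = 1.665 × 63.55 = 105.8 g.
Volume = m/ρ = 105.8 / 8.96 = 11.81 cm³.
Thickness = V/A = 11.81 / 234 = 0.0505 cm = 505 μm.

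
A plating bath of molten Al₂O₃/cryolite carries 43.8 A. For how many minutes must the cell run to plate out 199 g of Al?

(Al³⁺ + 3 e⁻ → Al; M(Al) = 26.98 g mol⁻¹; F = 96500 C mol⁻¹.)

n(Al) = m/M = 199 / 26.98 = 7.376 mol.
Each Al atom requires 3 electrons, so n(e⁻) = 3 × 7.376 = 22.13 mol.
Q = n(e⁻)·F = 22.13 × 96500 = 2135000 C.
t = Q/I = 2135000 / 43.80 A = 48750 s = 813 min.

813 min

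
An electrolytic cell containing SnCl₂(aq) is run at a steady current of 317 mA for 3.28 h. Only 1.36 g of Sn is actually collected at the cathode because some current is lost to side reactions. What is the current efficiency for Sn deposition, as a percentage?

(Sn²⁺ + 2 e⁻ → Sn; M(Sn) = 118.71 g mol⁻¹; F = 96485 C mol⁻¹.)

Q = I·t = 0.3170 × 11808 = 3743 C; n(e⁻) = 3743/96485 = 0.03880 mol.
Theoretical n(Sn) = n(e⁻)/2 = 0.01940 mol, i.e. m_theo = 0.01940 × 118.71 = 2.303 g.
Efficiency = m_actual / m_theo = 1.36 / 2.303 = 59.1 %.

59.1 %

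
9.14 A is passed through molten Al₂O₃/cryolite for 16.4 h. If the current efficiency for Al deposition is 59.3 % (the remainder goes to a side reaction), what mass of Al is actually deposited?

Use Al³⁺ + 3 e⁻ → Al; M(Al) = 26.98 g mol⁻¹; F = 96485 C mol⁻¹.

Q = I·t = 9.140 × 59040 = 539600 C.
n(e⁻) = 539600/96485 = 5.593 mol; theoretically n(Al) = 5.593/3 = 1.864 mol, m_theo = 50.30 g.
At 59.3 % efficiency, m_actual = 0.593 × 50.30 = 29.8 g.

29.8 g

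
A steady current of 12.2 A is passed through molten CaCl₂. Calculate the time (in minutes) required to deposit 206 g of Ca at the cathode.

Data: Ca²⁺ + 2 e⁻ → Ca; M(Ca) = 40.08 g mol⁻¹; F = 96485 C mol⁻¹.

1350 min

n(Ca) = m/M = 206 / 40.08 = 5.140 mol.
Each Ca atom requires 2 electrons, so n(e⁻) = 2 × 5.140 = 10.28 mol.
Q = n(e⁻)·F = 10.28 × 96485 = 991800 C.
t = Q/I = 991800 / 12.20 A = 81300 s = 1350 min.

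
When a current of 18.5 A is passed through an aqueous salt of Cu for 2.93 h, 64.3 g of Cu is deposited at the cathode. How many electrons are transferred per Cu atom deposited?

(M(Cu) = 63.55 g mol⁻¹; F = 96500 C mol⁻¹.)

Q = I·t = 18.50 A × 10548 s = 195100 C, so n(e⁻) = 195100/96500 = 2.022 mol.
n(Cu) deposited = 64.3 / 63.55 = 1.012 mol.
Electrons per atom = n(e⁻)/n(Cu) = 2.022 / 1.012 = 2.00 ≈ 2, so the ion is Cu²⁺.

2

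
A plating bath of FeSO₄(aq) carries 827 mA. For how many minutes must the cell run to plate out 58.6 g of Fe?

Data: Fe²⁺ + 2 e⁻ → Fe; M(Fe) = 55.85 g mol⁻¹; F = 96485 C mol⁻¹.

4080 min

n(Fe) = m/M = 58.6 / 55.85 = 1.049 mol.
Each Fe atom requires 2 electrons, so n(e⁻) = 2 × 1.049 = 2.098 mol.
Q = n(e⁻)·F = 2.098 × 96485 = 202500 C.
t = Q/I = 202500 / 0.8270 A = 244800 s = 4080 min.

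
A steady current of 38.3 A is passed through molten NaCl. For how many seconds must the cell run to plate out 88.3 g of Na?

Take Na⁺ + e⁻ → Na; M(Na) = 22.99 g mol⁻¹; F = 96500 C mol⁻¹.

9680 s

n(Na) = m/M = 88.3 / 22.99 = 3.841 mol.
Each Na atom requires 1 electron, so n(e⁻) = 1 × 3.841 = 3.841 mol.
Q = n(e⁻)·F = 3.841 × 96500 = 370600 C.
t = Q/I = 370600 / 38.30 A = 9677 s.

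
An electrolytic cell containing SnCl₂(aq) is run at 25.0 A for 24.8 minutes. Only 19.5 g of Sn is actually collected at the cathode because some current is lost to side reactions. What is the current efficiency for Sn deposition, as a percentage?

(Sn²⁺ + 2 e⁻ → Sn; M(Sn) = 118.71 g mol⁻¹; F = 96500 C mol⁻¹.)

85.2 %

Q = I·t = 25.00 × 1488.0 = 37200 C; n(e⁻) = 37200/96500 = 0.3855 mol.
Theoretical n(Sn) = n(e⁻)/2 = 0.1927 mol, i.e. m_theo = 0.1927 × 118.71 = 22.88 g.
Efficiency = m_actual / m_theo = 19.5 / 22.88 = 85.2 %.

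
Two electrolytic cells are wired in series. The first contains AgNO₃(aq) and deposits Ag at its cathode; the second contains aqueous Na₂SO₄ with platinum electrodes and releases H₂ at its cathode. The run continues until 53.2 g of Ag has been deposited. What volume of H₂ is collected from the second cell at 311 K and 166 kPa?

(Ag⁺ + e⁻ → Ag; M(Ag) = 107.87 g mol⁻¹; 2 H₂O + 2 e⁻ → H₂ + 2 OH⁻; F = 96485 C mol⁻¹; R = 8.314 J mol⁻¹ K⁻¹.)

n(Ag) = 53.2 / 107.87 = 0.4932 mol, so n(e⁻) = 1 × 0.4932 = 0.4932 mol.
The cells are in series, so the same 0.4932 mol of electrons passes through the second cell.
2 H₂O + 2 e⁻ → H₂ + 2 OH⁻ — 2 mol e⁻ per mol H₂, so n(H₂) = 0.4932/2 = 0.2466 mol.
V = nRT/P = (0.2466 × 8.314 × 311) / (166 × 10³) = 0.00384 m³ = 3.84 L.

3.84 L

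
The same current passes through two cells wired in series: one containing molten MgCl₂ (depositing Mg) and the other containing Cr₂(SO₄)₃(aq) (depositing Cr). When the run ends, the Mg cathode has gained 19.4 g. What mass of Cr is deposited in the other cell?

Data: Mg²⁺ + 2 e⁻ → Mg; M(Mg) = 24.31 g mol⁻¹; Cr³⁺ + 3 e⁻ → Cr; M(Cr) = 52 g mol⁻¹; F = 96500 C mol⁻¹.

27.7 g

n(Mg) = 19.4 / 24.31 = 0.7980 mol.
Since Mg²⁺ + 2 e⁻ → Mg, n(e⁻) passed = 2 × 0.7980 = 1.596 mol.
Cells in series carry the same charge, so the same 1.596 mol of electrons passes through cell 2.
Cr³⁺ + 3 e⁻ → Cr, so n(Cr) = 1.596 / 3 = 0.5320 mol.
m(Cr) = 0.5320 × 52 = 27.7 g.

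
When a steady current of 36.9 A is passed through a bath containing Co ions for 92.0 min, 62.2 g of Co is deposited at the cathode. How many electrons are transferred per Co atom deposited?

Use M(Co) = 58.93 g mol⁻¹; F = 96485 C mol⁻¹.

Q = I·t = 36.90 A × 5520.0 s = 203700 C, so n(e⁻) = 203700/96485 = 2.111 mol.
n(Co) deposited = 62.2 / 58.93 = 1.055 mol.
Electrons per atom = n(e⁻)/n(Co) = 2.111 / 1.055 = 2.00 ≈ 2, so the ion is Co²⁺.

2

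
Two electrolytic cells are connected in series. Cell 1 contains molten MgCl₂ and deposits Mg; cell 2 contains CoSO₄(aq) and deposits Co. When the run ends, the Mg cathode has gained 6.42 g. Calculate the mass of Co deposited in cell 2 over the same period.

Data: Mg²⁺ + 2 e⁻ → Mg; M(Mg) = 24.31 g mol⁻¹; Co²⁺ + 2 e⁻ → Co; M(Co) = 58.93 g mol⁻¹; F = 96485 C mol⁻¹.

n(Mg) = 6.42 / 24.31 = 0.2641 mol.
Since Mg²⁺ + 2 e⁻ → Mg, n(e⁻) passed = 2 × 0.2641 = 0.5282 mol.
Cells in series carry the same charge, so the same 0.5282 mol of electrons passes through cell 2.
Co²⁺ + 2 e⁻ → Co, so n(Co) = 0.5282 / 2 = 0.2641 mol.
m(Co) = 0.2641 × 58.93 = 15.6 g.

15.6 g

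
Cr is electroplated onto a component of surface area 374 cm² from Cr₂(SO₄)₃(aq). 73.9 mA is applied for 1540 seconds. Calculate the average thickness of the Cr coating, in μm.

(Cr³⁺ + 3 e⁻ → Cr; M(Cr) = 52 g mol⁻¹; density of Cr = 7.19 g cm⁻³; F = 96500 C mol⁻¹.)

Q = I·t = 0.07390 × 1540.0 = 113.8 C; n(e⁻) = 0.001179 mol.
n(Cr) = n(e⁻)/3 = 0.0003931 mol, so m = 0.0003931 × 52 = 0.02044 g.
Volume = m/ρ = 0.02044 / 7.19 = 0.002843 cm³.
Thickness = V/A = 0.002843 / 374 = 7.60 × 10⁻⁶ cm = 0.0760 μm.

0.0760 μm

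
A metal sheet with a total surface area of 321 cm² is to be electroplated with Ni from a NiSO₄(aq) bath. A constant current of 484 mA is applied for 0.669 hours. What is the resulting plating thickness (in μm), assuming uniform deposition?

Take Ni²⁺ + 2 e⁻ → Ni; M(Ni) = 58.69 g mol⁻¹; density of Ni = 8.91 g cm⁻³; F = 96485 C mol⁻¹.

1.24 μm

Q = I·t = 0.4840 × 2408.4 = 1166 C; n(e⁻) = 0.01208 mol.
n(Ni) = n(e⁻)/2 = 0.006041 mol, so m = 0.006041 × 58.69 = 0.3545 g.
Volume = m/ρ = 0.3545 / 8.91 = 0.03979 cm³.
Thickness = V/A = 0.03979 / 321 = 1.24 × 10⁻⁴ cm = 1.24 μm.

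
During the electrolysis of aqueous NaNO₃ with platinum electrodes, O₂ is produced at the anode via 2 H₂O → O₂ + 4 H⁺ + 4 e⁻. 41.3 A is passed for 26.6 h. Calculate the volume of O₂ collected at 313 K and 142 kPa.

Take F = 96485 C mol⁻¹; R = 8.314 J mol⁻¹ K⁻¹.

Q = I·t = 41.30 A × 95760 s = 3955000 C.
n(e⁻) = Q/F = 3955000 / 96485 = 40.99 mol.
4 electrons are transferred per O₂ molecule, so n(O₂) = 40.99 / 4 = 10.25 mol.
V = nRT/P = (10.25 × 8.314 × 313) / (142 × 10³ Pa) = 0.188 m³ = 188 L.

188 L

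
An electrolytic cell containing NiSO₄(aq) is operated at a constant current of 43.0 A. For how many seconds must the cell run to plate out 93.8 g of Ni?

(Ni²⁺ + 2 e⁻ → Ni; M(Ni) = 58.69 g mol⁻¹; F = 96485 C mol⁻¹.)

7170 s

n(Ni) = m/M = 93.8 / 58.69 = 1.598 mol.
Each Ni atom requires 2 electrons, so n(e⁻) = 2 × 1.598 = 3.196 mol.
Q = n(e⁻)·F = 3.196 × 96485 = 308400 C.
t = Q/I = 308400 / 43.00 A = 7172 s.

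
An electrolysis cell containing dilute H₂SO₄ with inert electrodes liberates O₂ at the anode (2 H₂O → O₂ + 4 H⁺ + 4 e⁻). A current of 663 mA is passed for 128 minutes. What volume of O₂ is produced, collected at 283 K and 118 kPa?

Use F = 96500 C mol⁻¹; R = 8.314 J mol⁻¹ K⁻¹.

0.263 L

Q = I·t = 0.6630 A × 7680.0 s = 5092 C.
n(e⁻) = Q/F = 5092 / 96500 = 0.05277 mol.
4 electrons are transferred per O₂ molecule, so n(O₂) = 0.05277 / 4 = 0.01319 mol.
V = nRT/P = (0.01319 × 8.314 × 283) / (118 × 10³ Pa) = 2.63 × 10⁻⁴ m³ = 0.263 L.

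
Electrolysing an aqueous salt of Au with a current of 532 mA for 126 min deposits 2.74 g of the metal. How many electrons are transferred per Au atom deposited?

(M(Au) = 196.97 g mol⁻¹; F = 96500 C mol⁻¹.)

Q = I·t = 0.5320 A × 7560.0 s = 4022 C, so n(e⁻) = 4022/96500 = 0.04168 mol.
n(Au) deposited = 2.74 / 196.97 = 0.01391 mol.
Electrons per atom = n(e⁻)/n(Au) = 0.04168 / 0.01391 = 3.00 ≈ 3, so the ion is Au³⁺.

3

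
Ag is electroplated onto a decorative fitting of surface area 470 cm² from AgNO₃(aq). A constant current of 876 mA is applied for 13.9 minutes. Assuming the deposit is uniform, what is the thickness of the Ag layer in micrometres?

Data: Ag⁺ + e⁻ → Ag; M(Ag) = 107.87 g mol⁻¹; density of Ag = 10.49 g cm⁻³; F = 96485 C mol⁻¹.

Q = I·t = 0.8760 × 834.00 = 730.6 C; n(e⁻) = 0.007572 mol.
n(Ag) = n(e⁻)/1 = 0.007572 mol, so m = 0.007572 × 107.87 = 0.8168 g.
Volume = m/ρ = 0.8168 / 10.49 = 0.07786 cm³.
Thickness = V/A = 0.07786 / 470 = 1.66 × 10⁻⁴ cm = 1.66 μm.

1.66 μm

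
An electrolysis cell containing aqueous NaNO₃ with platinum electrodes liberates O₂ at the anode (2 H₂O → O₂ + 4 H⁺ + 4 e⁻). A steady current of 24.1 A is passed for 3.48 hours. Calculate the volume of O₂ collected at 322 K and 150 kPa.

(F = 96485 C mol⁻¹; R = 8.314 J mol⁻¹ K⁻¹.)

Q = I·t = 24.10 A × 12528 s = 301900 C.
n(e⁻) = Q/F = 301900 / 96485 = 3.129 mol.
4 electrons are transferred per O₂ molecule, so n(O₂) = 3.129 / 4 = 0.7823 mol.
V = nRT/P = (0.7823 × 8.314 × 322) / (150 × 10³ Pa) = 0.0140 m³ = 14.0 L.

14.0 L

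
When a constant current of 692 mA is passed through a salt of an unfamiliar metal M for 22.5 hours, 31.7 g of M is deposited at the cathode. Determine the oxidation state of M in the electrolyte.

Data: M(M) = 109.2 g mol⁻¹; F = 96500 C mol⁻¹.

+2

Q = I·t = 0.6920 A × 81000 s = 56050 C, so n(e⁻) = 56050/96500 = 0.5808 mol.
n(M) deposited = 31.7 / 109.2 = 0.2903 mol.
Electrons per atom = n(e⁻)/n(M) = 0.5808 / 0.2903 = 2.00 ≈ 2, so the ion is M²⁺.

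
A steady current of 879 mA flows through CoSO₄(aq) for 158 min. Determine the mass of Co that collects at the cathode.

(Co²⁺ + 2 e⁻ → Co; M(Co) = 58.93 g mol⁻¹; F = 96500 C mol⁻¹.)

Q = I·t = 0.8790 A × 9480.0 s = 8333 C.
n(e⁻) = Q/F = 8333 / 96500 = 0.08635 mol.
Co²⁺ + 2 e⁻ → Co, so n(Co) = n(e⁻)/2 = 0.04318 mol.
m = n·M = 0.04318 × 58.93 = 2.54 g.

2.54 g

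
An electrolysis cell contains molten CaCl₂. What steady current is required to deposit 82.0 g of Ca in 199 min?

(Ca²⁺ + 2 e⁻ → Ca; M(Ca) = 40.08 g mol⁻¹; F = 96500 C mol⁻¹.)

n(Ca) = 82.0 / 40.08 = 2.046 mol.
n(e⁻) = 2 × 2.046 = 4.092 mol.
Q = n(e⁻)·F = 4.092 × 96500 = 394900 C.
I = Q/t = 394900 / 11940 s = 33.1 A.

33.1 A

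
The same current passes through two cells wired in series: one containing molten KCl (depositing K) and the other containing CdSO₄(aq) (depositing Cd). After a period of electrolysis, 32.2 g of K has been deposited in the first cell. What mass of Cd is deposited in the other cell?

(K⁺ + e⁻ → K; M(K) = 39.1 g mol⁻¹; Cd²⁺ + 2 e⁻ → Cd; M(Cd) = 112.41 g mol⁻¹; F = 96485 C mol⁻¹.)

n(K) = 32.2 / 39.1 = 0.8235 mol.
Since K⁺ + e⁻ → K, n(e⁻) passed = 1 × 0.8235 = 0.8235 mol.
Cells in series carry the same charge, so the same 0.8235 mol of electrons passes through cell 2.
Cd²⁺ + 2 e⁻ → Cd, so n(Cd) = 0.8235 / 2 = 0.4118 mol.
m(Cd) = 0.4118 × 112.41 = 46.3 g.

46.3 g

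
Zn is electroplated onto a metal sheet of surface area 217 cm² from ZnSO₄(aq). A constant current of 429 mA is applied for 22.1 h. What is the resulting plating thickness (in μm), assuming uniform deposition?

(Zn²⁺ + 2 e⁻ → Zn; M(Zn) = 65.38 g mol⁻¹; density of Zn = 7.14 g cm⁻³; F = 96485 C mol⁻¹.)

74.6 μm

Q = I·t = 0.4290 × 79560 = 34130 C; n(e⁻) = 0.3537 mol.
n(Zn) = n(e⁻)/2 = 0.1769 mol, so m = 0.1769 × 65.38 = 11.56 g.
Volume = m/ρ = 11.56 / 7.14 = 1.620 cm³.
Thickness = V/A = 1.620 / 217 = 0.00746 cm = 74.6 μm.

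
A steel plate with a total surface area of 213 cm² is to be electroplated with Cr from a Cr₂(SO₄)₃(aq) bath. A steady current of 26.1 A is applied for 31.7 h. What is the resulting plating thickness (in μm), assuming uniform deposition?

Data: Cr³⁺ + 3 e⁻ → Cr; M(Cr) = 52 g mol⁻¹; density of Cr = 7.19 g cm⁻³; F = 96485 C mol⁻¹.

3490 μm

Q = I·t = 26.10 × 114120 = 2979000 C; n(e⁻) = 30.87 mol.
n(Cr) = n(e⁻)/3 = 10.29 mol, so m = 10.29 × 52 = 535.1 g.
Volume = m/ρ = 535.1 / 7.19 = 74.42 cm³.
Thickness = V/A = 74.42 / 213 = 0.349 cm = 3490 μm.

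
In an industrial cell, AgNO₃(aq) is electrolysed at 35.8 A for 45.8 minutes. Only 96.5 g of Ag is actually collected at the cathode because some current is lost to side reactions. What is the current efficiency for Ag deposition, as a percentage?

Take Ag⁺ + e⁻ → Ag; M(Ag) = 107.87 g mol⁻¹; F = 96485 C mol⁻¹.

Q = I·t = 35.80 × 2748.0 = 98380 C; n(e⁻) = 98380/96485 = 1.020 mol.
Theoretical n(Ag) = n(e⁻)/1 = 1.020 mol, i.e. m_theo = 1.020 × 107.87 = 110.0 g.
Efficiency = m_actual / m_theo = 96.5 / 110.0 = 87.7 %.

87.7 %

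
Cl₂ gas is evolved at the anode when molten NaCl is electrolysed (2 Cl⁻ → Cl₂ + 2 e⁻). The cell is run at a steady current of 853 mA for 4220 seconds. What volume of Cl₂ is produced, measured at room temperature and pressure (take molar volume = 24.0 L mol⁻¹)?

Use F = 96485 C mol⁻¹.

0.448 L

Q = I·t = 0.8530 A × 4220.0 s = 3600 C.
n(e⁻) = Q/F = 3600 / 96485 = 0.03731 mol.
2 electrons are transferred per Cl₂ molecule, so n(Cl₂) = 0.03731 / 2 = 0.01865 mol.
V = n × V_m = 0.01865 × 24.0 = 0.448 L.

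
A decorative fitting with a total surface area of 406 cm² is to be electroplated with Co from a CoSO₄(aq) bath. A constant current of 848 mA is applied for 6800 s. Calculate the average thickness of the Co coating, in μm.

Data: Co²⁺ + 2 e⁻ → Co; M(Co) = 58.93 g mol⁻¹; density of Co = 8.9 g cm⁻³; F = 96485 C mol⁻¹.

Q = I·t = 0.8480 × 6800.0 = 5766 C; n(e⁻) = 0.05976 mol.
n(Co) = n(e⁻)/2 = 0.02988 mol, so m = 0.02988 × 58.93 = 1.761 g.
Volume = m/ρ = 1.761 / 8.9 = 0.1979 cm³.
Thickness = V/A = 0.1979 / 406 = 4.87 × 10⁻⁴ cm = 4.87 μm.

4.87 μm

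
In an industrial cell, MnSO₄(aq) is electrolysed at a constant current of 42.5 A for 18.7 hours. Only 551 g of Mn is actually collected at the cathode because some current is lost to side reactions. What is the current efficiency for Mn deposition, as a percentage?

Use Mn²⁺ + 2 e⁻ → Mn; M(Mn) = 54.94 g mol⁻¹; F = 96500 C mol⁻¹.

67.7 %

Q = I·t = 42.50 × 67320 = 2861000 C; n(e⁻) = 2861000/96500 = 29.65 mol.
Theoretical n(Mn) = n(e⁻)/2 = 14.82 mol, i.e. m_theo = 14.82 × 54.94 = 814.4 g.
Efficiency = m_actual / m_theo = 551 / 814.4 = 67.7 %.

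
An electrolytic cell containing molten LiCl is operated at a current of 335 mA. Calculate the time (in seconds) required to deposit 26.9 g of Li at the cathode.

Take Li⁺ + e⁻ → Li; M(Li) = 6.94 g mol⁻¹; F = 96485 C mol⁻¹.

1.12 × 10⁶ s

n(Li) = m/M = 26.9 / 6.94 = 3.876 mol.
Each Li atom requires 1 electron, so n(e⁻) = 1 × 3.876 = 3.876 mol.
Q = n(e⁻)·F = 3.876 × 96485 = 374000 C.
t = Q/I = 374000 / 0.3350 A = 1116000 s.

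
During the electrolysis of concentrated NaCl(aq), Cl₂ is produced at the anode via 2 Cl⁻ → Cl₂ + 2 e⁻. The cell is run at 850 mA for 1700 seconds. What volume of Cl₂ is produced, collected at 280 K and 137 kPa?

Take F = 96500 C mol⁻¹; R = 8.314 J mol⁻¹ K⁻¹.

0.127 L

Q = I·t = 0.8500 A × 1700.0 s = 1445 C.
n(e⁻) = Q/F = 1445 / 96500 = 0.01497 mol.
2 electrons are transferred per Cl₂ molecule, so n(Cl₂) = 0.01497 / 2 = 0.007487 mol.
V = nRT/P = (0.007487 × 8.314 × 280) / (137 × 10³ Pa) = 1.27 × 10⁻⁴ m³ = 0.127 L.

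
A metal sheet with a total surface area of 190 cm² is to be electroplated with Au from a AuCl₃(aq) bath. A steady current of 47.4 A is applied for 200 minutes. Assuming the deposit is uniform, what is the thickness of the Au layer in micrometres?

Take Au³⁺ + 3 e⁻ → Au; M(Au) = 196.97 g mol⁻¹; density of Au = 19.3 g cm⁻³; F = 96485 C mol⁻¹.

1060 μm

Q = I·t = 47.40 × 12000 = 568800 C; n(e⁻) = 5.895 mol.
n(Au) = n(e⁻)/3 = 1.965 mol, so m = 1.965 × 196.97 = 387.1 g.
Volume = m/ρ = 387.1 / 19.3 = 20.05 cm³.
Thickness = V/A = 20.05 / 190 = 0.106 cm = 1060 μm.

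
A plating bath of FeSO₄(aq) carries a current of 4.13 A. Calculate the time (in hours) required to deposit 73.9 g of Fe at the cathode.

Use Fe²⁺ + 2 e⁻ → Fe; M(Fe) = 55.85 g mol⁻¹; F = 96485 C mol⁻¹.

17.2 h

n(Fe) = m/M = 73.9 / 55.85 = 1.323 mol.
Each Fe atom requires 2 electrons, so n(e⁻) = 2 × 1.323 = 2.646 mol.
Q = n(e⁻)·F = 2.646 × 96485 = 255300 C.
t = Q/I = 255300 / 4.130 A = 61820 s = 17.2 h.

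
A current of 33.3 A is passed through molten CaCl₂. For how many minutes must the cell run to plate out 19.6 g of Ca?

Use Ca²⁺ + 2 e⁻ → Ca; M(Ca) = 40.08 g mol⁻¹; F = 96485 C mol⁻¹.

47.2 min

n(Ca) = m/M = 19.6 / 40.08 = 0.4890 mol.
Each Ca atom requires 2 electrons, so n(e⁻) = 2 × 0.4890 = 0.9780 mol.
Q = n(e⁻)·F = 0.9780 × 96485 = 94370 C.
t = Q/I = 94370 / 33.30 A = 2834 s = 47.2 min.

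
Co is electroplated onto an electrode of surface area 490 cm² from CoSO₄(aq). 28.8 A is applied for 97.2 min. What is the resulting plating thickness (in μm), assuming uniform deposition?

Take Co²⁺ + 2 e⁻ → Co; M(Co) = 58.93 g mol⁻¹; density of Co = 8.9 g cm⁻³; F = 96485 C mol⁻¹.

Q = I·t = 28.80 × 5832.0 = 168000 C; n(e⁻) = 1.741 mol.
n(Co) = n(e⁻)/2 = 0.8704 mol, so m = 0.8704 × 58.93 = 51.29 g.
Volume = m/ρ = 51.29 / 8.9 = 5.763 cm³.
Thickness = V/A = 5.763 / 490 = 0.0118 cm = 118 μm.

118 μm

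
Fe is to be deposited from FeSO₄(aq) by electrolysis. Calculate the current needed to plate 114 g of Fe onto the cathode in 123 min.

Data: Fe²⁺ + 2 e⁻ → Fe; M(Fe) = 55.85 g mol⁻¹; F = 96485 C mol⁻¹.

n(Fe) = 114 / 55.85 = 2.041 mol.
n(e⁻) = 2 × 2.041 = 4.082 mol.
Q = n(e⁻)·F = 4.082 × 96485 = 393900 C.
I = Q/t = 393900 / 7380.0 s = 53.4 A.

53.4 A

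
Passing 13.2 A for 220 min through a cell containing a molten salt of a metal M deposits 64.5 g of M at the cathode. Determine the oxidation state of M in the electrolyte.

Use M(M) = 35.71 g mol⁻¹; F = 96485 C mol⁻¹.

+1

Q = I·t = 13.20 A × 13200 s = 174200 C, so n(e⁻) = 174200/96485 = 1.806 mol.
n(M) deposited = 64.5 / 35.71 = 1.806 mol.
Electrons per atom = n(e⁻)/n(M) = 1.806 / 1.806 = 1.00 ≈ 1, so the ion is M⁺.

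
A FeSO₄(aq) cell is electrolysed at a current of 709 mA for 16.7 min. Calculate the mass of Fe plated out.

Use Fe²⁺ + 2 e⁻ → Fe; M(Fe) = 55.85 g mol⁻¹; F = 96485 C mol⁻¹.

0.206 g

Q = I·t = 0.7090 A × 1002.0 s = 710.4 C.
n(e⁻) = Q/F = 710.4 / 96485 = 0.007363 mol.
Fe²⁺ + 2 e⁻ → Fe, so n(Fe) = n(e⁻)/2 = 0.003681 mol.
m = n·M = 0.003681 × 55.85 = 0.206 g.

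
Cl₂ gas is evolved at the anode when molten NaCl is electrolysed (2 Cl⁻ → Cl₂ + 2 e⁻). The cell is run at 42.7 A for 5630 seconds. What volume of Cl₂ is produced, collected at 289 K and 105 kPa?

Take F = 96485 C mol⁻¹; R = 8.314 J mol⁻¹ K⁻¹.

Q = I·t = 42.70 A × 5630.0 s = 240400 C.
n(e⁻) = Q/F = 240400 / 96485 = 2.492 mol.
2 electrons are transferred per Cl₂ molecule, so n(Cl₂) = 2.492 / 2 = 1.246 mol.
V = nRT/P = (1.246 × 8.314 × 289) / (105 × 10³ Pa) = 0.0285 m³ = 28.5 L.

28.5 L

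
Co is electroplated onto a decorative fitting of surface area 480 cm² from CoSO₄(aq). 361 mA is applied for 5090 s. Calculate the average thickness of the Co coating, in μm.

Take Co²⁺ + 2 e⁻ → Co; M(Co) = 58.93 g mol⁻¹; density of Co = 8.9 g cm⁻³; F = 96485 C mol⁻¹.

Q = I·t = 0.3610 × 5090.0 = 1837 C; n(e⁻) = 0.01904 mol.
n(Co) = n(e⁻)/2 = 0.009522 mol, so m = 0.009522 × 58.93 = 0.5611 g.
Volume = m/ρ = 0.5611 / 8.9 = 0.06305 cm³.
Thickness = V/A = 0.06305 / 480 = 1.31 × 10⁻⁴ cm = 1.31 μm.

1.31 μm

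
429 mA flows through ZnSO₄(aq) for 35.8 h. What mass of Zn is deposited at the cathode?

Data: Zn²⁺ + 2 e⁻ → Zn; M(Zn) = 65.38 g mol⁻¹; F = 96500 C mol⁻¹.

Q = I·t = 0.4290 A × 128880 s = 55290 C.
n(e⁻) = Q/F = 55290 / 96500 = 0.5729 mol.
Zn²⁺ + 2 e⁻ → Zn, so n(Zn) = n(e⁻)/2 = 0.2865 mol.
m = n·M = 0.2865 × 65.38 = 18.7 g.

18.7 g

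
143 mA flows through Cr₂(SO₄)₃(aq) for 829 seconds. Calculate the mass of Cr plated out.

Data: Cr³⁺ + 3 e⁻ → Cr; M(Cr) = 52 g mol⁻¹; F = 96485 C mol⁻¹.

Q = I·t = 0.1430 A × 829.00 s = 118.5 C.
n(e⁻) = Q/F = 118.5 / 96485 = 0.001229 mol.
Cr³⁺ + 3 e⁻ → Cr, so n(Cr) = n(e⁻)/3 = 0.0004096 mol.
m = n·M = 0.0004096 × 52 = 0.0213 g.

0.0213 g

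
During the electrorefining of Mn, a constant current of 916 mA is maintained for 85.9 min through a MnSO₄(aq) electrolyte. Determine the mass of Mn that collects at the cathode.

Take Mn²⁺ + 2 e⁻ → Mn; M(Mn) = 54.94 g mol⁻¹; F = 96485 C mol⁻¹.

Q = I·t = 0.9160 A × 5154.0 s = 4721 C.
n(e⁻) = Q/F = 4721 / 96485 = 0.04893 mol.
Mn²⁺ + 2 e⁻ → Mn, so n(Mn) = n(e⁻)/2 = 0.02447 mol.
m = n·M = 0.02447 × 54.94 = 1.34 g.

1.34 g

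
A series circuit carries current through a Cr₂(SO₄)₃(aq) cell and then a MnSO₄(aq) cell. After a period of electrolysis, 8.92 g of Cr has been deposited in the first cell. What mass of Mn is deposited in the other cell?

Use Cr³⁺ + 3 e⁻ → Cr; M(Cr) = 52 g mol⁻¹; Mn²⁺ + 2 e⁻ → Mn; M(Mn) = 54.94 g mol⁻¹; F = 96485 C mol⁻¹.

n(Cr) = 8.92 / 52 = 0.1715 mol.
Since Cr³⁺ + 3 e⁻ → Cr, n(e⁻) passed = 3 × 0.1715 = 0.5146 mol.
Cells in series carry the same charge, so the same 0.5146 mol of electrons passes through cell 2.
Mn²⁺ + 2 e⁻ → Mn, so n(Mn) = 0.5146 / 2 = 0.2573 mol.
m(Mn) = 0.2573 × 54.94 = 14.1 g.

14.1 g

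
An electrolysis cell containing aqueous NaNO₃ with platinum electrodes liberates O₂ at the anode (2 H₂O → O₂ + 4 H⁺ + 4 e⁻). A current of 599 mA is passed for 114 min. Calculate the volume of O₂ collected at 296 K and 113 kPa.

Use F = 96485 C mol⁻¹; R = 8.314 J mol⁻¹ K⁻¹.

0.231 L

Q = I·t = 0.5990 A × 6840.0 s = 4097 C.
n(e⁻) = Q/F = 4097 / 96485 = 0.04246 mol.
4 electrons are transferred per O₂ molecule, so n(O₂) = 0.04246 / 4 = 0.01062 mol.
V = nRT/P = (0.01062 × 8.314 × 296) / (113 × 10³ Pa) = 2.31 × 10⁻⁴ m³ = 0.231 L.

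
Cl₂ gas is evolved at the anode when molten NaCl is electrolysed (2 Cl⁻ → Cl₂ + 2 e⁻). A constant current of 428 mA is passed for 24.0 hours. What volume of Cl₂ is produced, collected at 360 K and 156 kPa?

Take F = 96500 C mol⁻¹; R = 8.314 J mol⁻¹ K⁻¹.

Q = I·t = 0.4280 A × 86400 s = 36980 C.
n(e⁻) = Q/F = 36980 / 96500 = 0.3832 mol.
2 electrons are transferred per Cl₂ molecule, so n(Cl₂) = 0.3832 / 2 = 0.1916 mol.
V = nRT/P = (0.1916 × 8.314 × 360) / (156 × 10³ Pa) = 0.00368 m³ = 3.68 L.

3.68 L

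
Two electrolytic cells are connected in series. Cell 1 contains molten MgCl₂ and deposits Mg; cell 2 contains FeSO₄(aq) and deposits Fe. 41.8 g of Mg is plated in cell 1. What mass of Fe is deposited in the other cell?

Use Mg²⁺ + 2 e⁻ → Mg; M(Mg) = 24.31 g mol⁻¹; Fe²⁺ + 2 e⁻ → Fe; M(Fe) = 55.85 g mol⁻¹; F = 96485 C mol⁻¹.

n(Mg) = 41.8 / 24.31 = 1.719 mol.
Since Mg²⁺ + 2 e⁻ → Mg, n(e⁻) passed = 2 × 1.719 = 3.439 mol.
Cells in series carry the same charge, so the same 3.439 mol of electrons passes through cell 2.
Fe²⁺ + 2 e⁻ → Fe, so n(Fe) = 3.439 / 2 = 1.719 mol.
m(Fe) = 1.719 × 55.85 = 96.0 g.

96.0 g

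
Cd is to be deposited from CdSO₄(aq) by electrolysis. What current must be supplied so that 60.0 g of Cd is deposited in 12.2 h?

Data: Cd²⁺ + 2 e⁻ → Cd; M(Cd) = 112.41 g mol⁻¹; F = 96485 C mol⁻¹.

2.35 A

n(Cd) = 60.0 / 112.41 = 0.5338 mol.
n(e⁻) = 2 × 0.5338 = 1.068 mol.
Q = n(e⁻)·F = 1.068 × 96485 = 103000 C.
I = Q/t = 103000 / 43920 s = 2.35 A.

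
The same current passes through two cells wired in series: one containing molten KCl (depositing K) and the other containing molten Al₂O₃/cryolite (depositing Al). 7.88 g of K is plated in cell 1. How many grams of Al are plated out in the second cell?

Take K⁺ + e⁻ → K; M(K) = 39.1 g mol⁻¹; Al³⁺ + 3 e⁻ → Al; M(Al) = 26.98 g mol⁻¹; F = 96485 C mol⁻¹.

n(K) = 7.88 / 39.1 = 0.2015 mol.
Since K⁺ + e⁻ → K, n(e⁻) passed = 1 × 0.2015 = 0.2015 mol.
Cells in series carry the same charge, so the same 0.2015 mol of electrons passes through cell 2.
Al³⁺ + 3 e⁻ → Al, so n(Al) = 0.2015 / 3 = 0.06718 mol.
m(Al) = 0.06718 × 26.98 = 1.81 g.

1.81 g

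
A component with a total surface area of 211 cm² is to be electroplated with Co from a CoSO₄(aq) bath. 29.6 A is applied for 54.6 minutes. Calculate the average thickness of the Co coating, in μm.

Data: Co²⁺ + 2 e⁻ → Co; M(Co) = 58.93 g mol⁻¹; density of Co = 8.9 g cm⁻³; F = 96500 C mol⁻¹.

Q = I·t = 29.60 × 3276.0 = 96970 C; n(e⁻) = 1.005 mol.
n(Co) = n(e⁻)/2 = 0.5024 mol, so m = 0.5024 × 58.93 = 29.61 g.
Volume = m/ρ = 29.61 / 8.9 = 3.327 cm³.
Thickness = V/A = 3.327 / 211 = 0.0158 cm = 158 μm.

158 μm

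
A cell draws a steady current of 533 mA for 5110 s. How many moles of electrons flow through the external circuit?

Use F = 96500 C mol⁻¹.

Q = I·t = 0.5330 A × 5110.0 s = 2724 C.
n(e⁻) = Q/F = 2724 / 96500 = 0.0282 mol.

0.0282 mol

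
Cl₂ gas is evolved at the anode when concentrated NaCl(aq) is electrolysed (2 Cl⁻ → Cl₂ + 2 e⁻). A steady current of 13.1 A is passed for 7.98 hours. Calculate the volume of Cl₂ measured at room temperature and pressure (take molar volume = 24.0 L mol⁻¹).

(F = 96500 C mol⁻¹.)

Q = I·t = 13.10 A × 28728 s = 376300 C.
n(e⁻) = Q/F = 376300 / 96500 = 3.900 mol.
2 electrons are transferred per Cl₂ molecule, so n(Cl₂) = 3.900 / 2 = 1.950 mol.
V = n × V_m = 1.950 × 24.0 = 46.8 L.

46.8 L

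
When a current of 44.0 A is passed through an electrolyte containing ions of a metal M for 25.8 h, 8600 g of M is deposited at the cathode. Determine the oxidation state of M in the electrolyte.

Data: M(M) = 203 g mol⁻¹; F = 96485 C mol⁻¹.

Q = I·t = 44.00 A × 92880 s = 4087000 C, so n(e⁻) = 4087000/96485 = 42.36 mol.
n(M) deposited = 8600 / 203 = 42.36 mol.
Electrons per atom = n(e⁻)/n(M) = 42.36 / 42.36 = 1.00 ≈ 1, so the ion is M⁺.

+1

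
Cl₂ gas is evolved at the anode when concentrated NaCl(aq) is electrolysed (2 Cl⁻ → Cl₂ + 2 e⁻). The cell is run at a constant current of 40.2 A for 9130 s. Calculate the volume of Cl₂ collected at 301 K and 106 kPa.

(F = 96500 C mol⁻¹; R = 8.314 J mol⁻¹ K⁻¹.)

44.9 L

Q = I·t = 40.20 A × 9130.0 s = 367000 C.
n(e⁻) = Q/F = 367000 / 96500 = 3.803 mol.
2 electrons are transferred per Cl₂ molecule, so n(Cl₂) = 3.803 / 2 = 1.902 mol.
V = nRT/P = (1.902 × 8.314 × 301) / (106 × 10³ Pa) = 0.0449 m³ = 44.9 L.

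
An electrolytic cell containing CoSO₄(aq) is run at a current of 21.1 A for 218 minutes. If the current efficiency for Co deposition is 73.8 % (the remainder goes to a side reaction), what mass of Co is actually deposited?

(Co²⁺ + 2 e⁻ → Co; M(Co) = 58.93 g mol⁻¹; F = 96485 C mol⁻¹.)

Q = I·t = 21.10 × 13080 = 276000 C.
n(e⁻) = 276000/96485 = 2.860 mol; theoretically n(Co) = 2.860/2 = 1.430 mol, m_theo = 84.28 g.
At 73.8 % efficiency, m_actual = 0.738 × 84.28 = 62.2 g.

62.2 g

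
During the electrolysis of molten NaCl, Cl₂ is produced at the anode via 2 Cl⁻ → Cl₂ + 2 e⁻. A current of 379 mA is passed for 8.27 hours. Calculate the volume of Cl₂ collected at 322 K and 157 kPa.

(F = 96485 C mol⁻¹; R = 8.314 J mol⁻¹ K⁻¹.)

0.997 L

Q = I·t = 0.3790 A × 29772 s = 11280 C.
n(e⁻) = Q/F = 11280 / 96485 = 0.1169 mol.
2 electrons are transferred per Cl₂ molecule, so n(Cl₂) = 0.1169 / 2 = 0.05847 mol.
V = nRT/P = (0.05847 × 8.314 × 322) / (157 × 10³ Pa) = 9.97 × 10⁻⁴ m³ = 0.997 L.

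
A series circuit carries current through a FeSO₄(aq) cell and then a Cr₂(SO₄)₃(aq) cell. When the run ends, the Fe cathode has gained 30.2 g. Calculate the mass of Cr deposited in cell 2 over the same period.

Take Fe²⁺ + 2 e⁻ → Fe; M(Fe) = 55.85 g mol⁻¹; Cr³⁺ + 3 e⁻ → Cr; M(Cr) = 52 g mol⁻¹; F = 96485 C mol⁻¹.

n(Fe) = 30.2 / 55.85 = 0.5407 mol.
Since Fe²⁺ + 2 e⁻ → Fe, n(e⁻) passed = 2 × 0.5407 = 1.081 mol.
Cells in series carry the same charge, so the same 1.081 mol of electrons passes through cell 2.
Cr³⁺ + 3 e⁻ → Cr, so n(Cr) = 1.081 / 3 = 0.3605 mol.
m(Cr) = 0.3605 × 52 = 18.7 g.

18.7 g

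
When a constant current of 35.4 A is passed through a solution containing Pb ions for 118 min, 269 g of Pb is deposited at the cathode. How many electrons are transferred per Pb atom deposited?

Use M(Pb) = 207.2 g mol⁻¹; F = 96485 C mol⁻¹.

2

Q = I·t = 35.40 A × 7080.0 s = 250600 C, so n(e⁻) = 250600/96485 = 2.598 mol.
n(Pb) deposited = 269 / 207.2 = 1.298 mol.
Electrons per atom = n(e⁻)/n(Pb) = 2.598 / 1.298 = 2.00 ≈ 2, so the ion is Pb²⁺.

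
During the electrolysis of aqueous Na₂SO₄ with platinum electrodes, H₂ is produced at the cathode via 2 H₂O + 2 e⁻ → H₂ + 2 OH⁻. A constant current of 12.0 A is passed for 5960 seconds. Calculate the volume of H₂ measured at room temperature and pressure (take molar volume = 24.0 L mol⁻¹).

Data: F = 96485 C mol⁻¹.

Q = I·t = 12.00 A × 5960.0 s = 71520 C.
n(e⁻) = Q/F = 71520 / 96485 = 0.7413 mol.
2 electrons are transferred per H₂ molecule, so n(H₂) = 0.7413 / 2 = 0.3706 mol.
V = n × V_m = 0.3706 × 24.0 = 8.90 L.

8.90 L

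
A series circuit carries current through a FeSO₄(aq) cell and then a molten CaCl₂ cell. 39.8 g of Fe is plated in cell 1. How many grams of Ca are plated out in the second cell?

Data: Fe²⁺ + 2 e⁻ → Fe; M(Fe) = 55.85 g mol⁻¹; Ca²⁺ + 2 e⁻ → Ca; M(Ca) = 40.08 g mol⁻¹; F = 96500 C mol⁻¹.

n(Fe) = 39.8 / 55.85 = 0.7126 mol.
Since Fe²⁺ + 2 e⁻ → Fe, n(e⁻) passed = 2 × 0.7126 = 1.425 mol.
Cells in series carry the same charge, so the same 1.425 mol of electrons passes through cell 2.
Ca²⁺ + 2 e⁻ → Ca, so n(Ca) = 1.425 / 2 = 0.7126 mol.
m(Ca) = 0.7126 × 40.08 = 28.6 g.

28.6 g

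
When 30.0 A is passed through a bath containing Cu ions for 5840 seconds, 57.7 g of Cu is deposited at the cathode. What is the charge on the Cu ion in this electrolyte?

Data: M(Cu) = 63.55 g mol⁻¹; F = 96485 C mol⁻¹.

+2

Q = I·t = 30.00 A × 5840.0 s = 175200 C, so n(e⁻) = 175200/96485 = 1.816 mol.
n(Cu) deposited = 57.7 / 63.55 = 0.9079 mol.
Electrons per atom = n(e⁻)/n(Cu) = 1.816 / 0.9079 = 2.00 ≈ 2, so the ion is Cu²⁺.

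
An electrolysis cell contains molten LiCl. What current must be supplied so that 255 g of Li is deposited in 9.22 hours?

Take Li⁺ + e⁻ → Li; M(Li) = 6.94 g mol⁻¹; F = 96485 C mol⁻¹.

107 A

n(Li) = 255 / 6.94 = 36.74 mol.
n(e⁻) = 1 × 36.74 = 36.74 mol.
Q = n(e⁻)·F = 36.74 × 96485 = 3545000 C.
I = Q/t = 3545000 / 33192 s = 107 A.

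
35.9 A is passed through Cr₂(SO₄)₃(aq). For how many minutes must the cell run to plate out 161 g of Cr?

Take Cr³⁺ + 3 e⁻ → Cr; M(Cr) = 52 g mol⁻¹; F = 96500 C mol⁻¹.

416 min

n(Cr) = m/M = 161 / 52 = 3.096 mol.
Each Cr atom requires 3 electrons, so n(e⁻) = 3 × 3.096 = 9.288 mol.
Q = n(e⁻)·F = 9.288 × 96500 = 896300 C.
t = Q/I = 896300 / 35.90 A = 24970 s = 416 min.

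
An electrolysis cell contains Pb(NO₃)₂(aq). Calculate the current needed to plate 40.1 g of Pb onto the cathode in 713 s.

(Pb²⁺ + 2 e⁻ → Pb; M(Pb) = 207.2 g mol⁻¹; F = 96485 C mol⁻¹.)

52.4 A

n(Pb) = 40.1 / 207.2 = 0.1935 mol.
n(e⁻) = 2 × 0.1935 = 0.3871 mol.
Q = n(e⁻)·F = 0.3871 × 96485 = 37350 C.
I = Q/t = 37350 / 713.00 s = 52.4 A.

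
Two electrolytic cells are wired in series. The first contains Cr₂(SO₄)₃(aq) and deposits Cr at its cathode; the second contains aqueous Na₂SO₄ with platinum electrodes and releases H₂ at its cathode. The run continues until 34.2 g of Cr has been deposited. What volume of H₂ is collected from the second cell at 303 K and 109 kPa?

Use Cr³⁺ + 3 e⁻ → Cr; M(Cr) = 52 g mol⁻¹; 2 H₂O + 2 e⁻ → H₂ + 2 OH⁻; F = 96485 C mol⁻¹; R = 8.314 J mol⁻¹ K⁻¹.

n(Cr) = 34.2 / 52 = 0.6577 mol, so n(e⁻) = 3 × 0.6577 = 1.973 mol.
The cells are in series, so the same 1.973 mol of electrons passes through the second cell.
2 H₂O + 2 e⁻ → H₂ + 2 OH⁻ — 2 mol e⁻ per mol H₂, so n(H₂) = 1.973/2 = 0.9865 mol.
V = nRT/P = (0.9865 × 8.314 × 303) / (109 × 10³) = 0.0228 m³ = 22.8 L.

22.8 L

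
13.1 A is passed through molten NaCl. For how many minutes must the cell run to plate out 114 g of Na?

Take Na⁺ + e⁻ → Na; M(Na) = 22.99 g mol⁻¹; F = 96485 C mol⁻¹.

n(Na) = m/M = 114 / 22.99 = 4.959 mol.
Each Na atom requires 1 electron, so n(e⁻) = 1 × 4.959 = 4.959 mol.
Q = n(e⁻)·F = 4.959 × 96485 = 478400 C.
t = Q/I = 478400 / 13.10 A = 36520 s = 609 min.

609 min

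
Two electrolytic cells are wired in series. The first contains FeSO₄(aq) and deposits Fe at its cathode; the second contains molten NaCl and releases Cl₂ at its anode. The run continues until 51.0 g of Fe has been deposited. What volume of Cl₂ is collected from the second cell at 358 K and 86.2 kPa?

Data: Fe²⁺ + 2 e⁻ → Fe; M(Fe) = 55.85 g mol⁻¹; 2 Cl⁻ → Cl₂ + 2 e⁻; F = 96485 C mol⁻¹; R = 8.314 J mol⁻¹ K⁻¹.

n(Fe) = 51.0 / 55.85 = 0.9132 mol, so n(e⁻) = 2 × 0.9132 = 1.826 mol.
The cells are in series, so the same 1.826 mol of electrons passes through the second cell.
2 Cl⁻ → Cl₂ + 2 e⁻ — 2 mol e⁻ per mol Cl₂, so n(Cl₂) = 1.826/2 = 0.9132 mol.
V = nRT/P = (0.9132 × 8.314 × 358) / (86.2 × 10³) = 0.0315 m³ = 31.5 L.

31.5 L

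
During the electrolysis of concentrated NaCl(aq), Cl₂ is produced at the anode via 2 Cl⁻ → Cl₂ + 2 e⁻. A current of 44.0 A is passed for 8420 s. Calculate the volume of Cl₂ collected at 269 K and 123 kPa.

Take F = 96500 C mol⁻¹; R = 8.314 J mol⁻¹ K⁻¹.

34.9 L

Q = I·t = 44.00 A × 8420.0 s = 370500 C.
n(e⁻) = Q/F = 370500 / 96500 = 3.839 mol.
2 electrons are transferred per Cl₂ molecule, so n(Cl₂) = 3.839 / 2 = 1.920 mol.
V = nRT/P = (1.920 × 8.314 × 269) / (123 × 10³ Pa) = 0.0349 m³ = 34.9 L.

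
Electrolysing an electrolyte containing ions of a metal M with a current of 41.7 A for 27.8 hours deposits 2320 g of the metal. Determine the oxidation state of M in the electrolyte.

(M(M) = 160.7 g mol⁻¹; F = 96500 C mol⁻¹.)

Q = I·t = 41.70 A × 100080 s = 4173000 C, so n(e⁻) = 4173000/96500 = 43.25 mol.
n(M) deposited = 2320 / 160.7 = 14.44 mol.
Electrons per atom = n(e⁻)/n(M) = 43.25 / 14.44 = 3.00 ≈ 3, so the ion is M³⁺.

+3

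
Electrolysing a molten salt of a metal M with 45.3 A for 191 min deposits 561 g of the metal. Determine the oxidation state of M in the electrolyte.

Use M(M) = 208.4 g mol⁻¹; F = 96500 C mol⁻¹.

+2

Q = I·t = 45.30 A × 11460 s = 519100 C, so n(e⁻) = 519100/96500 = 5.380 mol.
n(M) deposited = 561 / 208.4 = 2.692 mol.
Electrons per atom = n(e⁻)/n(M) = 5.380 / 2.692 = 2.00 ≈ 2, so the ion is M²⁺.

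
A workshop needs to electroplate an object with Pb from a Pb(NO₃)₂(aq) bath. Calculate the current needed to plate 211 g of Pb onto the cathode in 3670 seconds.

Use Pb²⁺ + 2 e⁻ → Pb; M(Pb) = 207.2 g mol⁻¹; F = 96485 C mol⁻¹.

53.5 A

n(Pb) = 211 / 207.2 = 1.018 mol.
n(e⁻) = 2 × 1.018 = 2.037 mol.
Q = n(e⁻)·F = 2.037 × 96485 = 196500 C.
I = Q/t = 196500 / 3670.0 s = 53.5 A.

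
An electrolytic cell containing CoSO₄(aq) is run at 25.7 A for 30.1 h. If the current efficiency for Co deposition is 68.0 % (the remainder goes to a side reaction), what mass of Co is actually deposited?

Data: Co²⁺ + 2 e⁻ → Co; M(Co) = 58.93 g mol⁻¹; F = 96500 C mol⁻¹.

Q = I·t = 25.70 × 108360 = 2785000 C.
n(e⁻) = 2785000/96500 = 28.86 mol; theoretically n(Co) = 28.86/2 = 14.43 mol, m_theo = 850.3 g.
At 68.0 % efficiency, m_actual = 0.680 × 850.3 = 578 g.

578 g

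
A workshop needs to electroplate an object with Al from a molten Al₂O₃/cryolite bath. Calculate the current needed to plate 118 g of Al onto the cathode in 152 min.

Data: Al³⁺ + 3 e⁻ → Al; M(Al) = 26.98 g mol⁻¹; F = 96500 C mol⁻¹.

139 A

n(Al) = 118 / 26.98 = 4.374 mol.
n(e⁻) = 3 × 4.374 = 13.12 mol.
Q = n(e⁻)·F = 13.12 × 96500 = 1266000 C.
I = Q/t = 1266000 / 9120.0 s = 139 A.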